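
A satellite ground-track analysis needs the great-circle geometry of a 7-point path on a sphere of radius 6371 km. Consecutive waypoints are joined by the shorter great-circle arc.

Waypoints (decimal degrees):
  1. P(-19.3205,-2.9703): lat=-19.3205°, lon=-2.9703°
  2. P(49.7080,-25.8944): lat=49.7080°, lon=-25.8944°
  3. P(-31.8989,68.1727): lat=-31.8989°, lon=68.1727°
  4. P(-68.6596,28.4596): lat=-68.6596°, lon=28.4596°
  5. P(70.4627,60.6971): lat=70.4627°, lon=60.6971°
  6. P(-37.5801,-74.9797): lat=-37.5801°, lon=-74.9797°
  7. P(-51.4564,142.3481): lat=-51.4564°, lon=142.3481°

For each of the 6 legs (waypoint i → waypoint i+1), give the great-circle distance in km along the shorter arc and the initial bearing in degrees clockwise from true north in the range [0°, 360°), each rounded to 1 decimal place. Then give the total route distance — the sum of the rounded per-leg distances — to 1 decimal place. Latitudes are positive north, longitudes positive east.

Leg 1: dist=8001.4 km, bearing=344.6°
Leg 2: dist=12924.3 km, bearing=109.3°
Leg 3: dist=4795.4 km, bearing=199.9°
Leg 4: dist=15655.5 km, bearing=16.4°
Leg 5: dist=15550.6 km, bearing=300.8°
Leg 6: dist=9469.6 km, bearing=202.3°
Total: 66396.8 km

Leg 1: φ1=-0.3372063, φ2=0.8675683, Δφ=1.2047746, Δλ=-0.4001010 rad; a=sin²(Δφ/2)+cosφ1·cosφ2·sin²(Δλ/2)=0.3451470514; c=2·atan2(√a, √(1-a))=1.255912621; dist=6371·c=8001.419 ≈ 8001.4 km; running total=8001.4 km
Leg 1 bearing: y=sinΔλ·cosφ2=-0.25189050, x=cosφ1·sinφ2-sinφ1·cosφ2·cosΔλ=0.91686064; θ=atan2(y, x)=-15.3619° <0 so +360° → 344.6381° ≈ 344.6°
Leg 2: φ1=0.8675683, φ2=-0.5567408, Δφ=-1.4243091, Δλ=1.6417806 rad; a=sin²(Δφ/2)+cosφ1·cosφ2·sin²(Δλ/2)=0.7209988543; c=2·atan2(√a, √(1-a))=2.028620841; dist=6371·c=12924.343 ≈ 12924.3 km; running total=20925.7 km
Leg 2 bearing: y=sinΔλ·cosφ2=0.84684382, x=cosφ1·sinφ2-sinφ1·cosφ2·cosΔλ=-0.29579312; θ=atan2(y, x)=109.2537° ≈ 109.3°
Leg 3: φ1=-0.5567408, φ2=-1.1983361, Δφ=-0.6415953, Δλ=-0.6931244 rad; a=sin²(Δφ/2)+cosφ1·cosφ2·sin²(Δλ/2)=0.1350736930; c=2·atan2(√a, √(1-a))=0.752690002; dist=6371·c=4795.388 ≈ 4795.4 km; running total=25721.1 km
Leg 3 bearing: y=sinΔλ·cosφ2=-0.23251679, x=cosφ1·sinφ2-sinφ1·cosφ2·cosΔλ=-0.64284610; θ=atan2(y, x)=-160.1150° <0 so +360° → 199.8850° ≈ 199.9°
Leg 4: φ1=-1.1983361, φ2=1.2298061, Δφ=2.4281422, Δλ=0.5626505 rad; a=sin²(Δφ/2)+cosφ1·cosφ2·sin²(Δλ/2)=0.8874343702; c=2·atan2(√a, √(1-a))=2.457303746; dist=6371·c=15655.482 ≈ 15655.5 km; running total=41376.6 km
Leg 4 bearing: y=sinΔλ·cosφ2=0.17838990, x=cosφ1·sinφ2-sinφ1·cosφ2·cosΔλ=0.60642846; θ=atan2(y, x)=16.3920° ≈ 16.4°
Leg 5: φ1=1.2298061, φ2=-0.6558965, Δφ=-1.8857026, Δλ=-2.3680069 rad; a=sin²(Δφ/2)+cosφ1·cosφ2·sin²(Δλ/2)=0.8821801128; c=2·atan2(√a, √(1-a))=2.440844851; dist=6371·c=15550.623 ≈ 15550.6 km; running total=56927.2 km
Leg 5 bearing: y=sinΔλ·cosφ2=-0.55372479, x=cosφ1·sinφ2-sinφ1·cosφ2·cosΔλ=0.33036693; θ=atan2(y, x)=-59.1786° <0 so +360° → 300.8214° ≈ 300.8°
Leg 6: φ1=-0.6558965, φ2=-0.8980836, Δφ=-0.2421871, Δλ=3.7930857 rad; a=sin²(Δφ/2)+cosφ1·cosφ2·sin²(Δλ/2)=0.4578359128; c=2·atan2(√a, √(1-a))=1.486367885; dist=6371·c=9469.6498 ≈ 9469.6 km; running total=66396.8 km
Leg 6 bearing: y=sinΔλ·cosφ2=-0.37783788, x=cosφ1·sinφ2-sinφ1·cosφ2·cosΔλ=-0.92202348; θ=atan2(y, x)=-157.7166° <0 so +360° → 202.2834° ≈ 202.3°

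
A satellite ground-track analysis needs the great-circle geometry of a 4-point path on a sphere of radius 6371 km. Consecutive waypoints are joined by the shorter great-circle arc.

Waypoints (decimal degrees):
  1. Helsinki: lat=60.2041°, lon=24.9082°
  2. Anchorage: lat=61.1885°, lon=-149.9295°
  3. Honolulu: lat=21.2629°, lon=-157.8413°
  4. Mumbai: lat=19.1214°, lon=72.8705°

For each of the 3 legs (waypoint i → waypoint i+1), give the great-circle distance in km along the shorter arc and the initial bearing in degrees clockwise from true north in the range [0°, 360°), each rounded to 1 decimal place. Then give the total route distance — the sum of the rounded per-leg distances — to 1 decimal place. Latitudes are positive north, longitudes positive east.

Leg 1: φ1=1.0507598, φ2=1.0679408, Δφ=0.0171810, Δλ=-3.0514935 rad; a=sin²(Δφ/2)+cosφ1·cosφ2·sin²(Δλ/2)=0.2390646260; c=2·atan2(√a, √(1-a))=1.021753767; dist=6371·c=6509.593 ≈ 6509.6 km; running total=6509.6 km
Leg 1 bearing: y=sinΔλ·cosφ2=-0.04336271, x=cosφ1·sinφ2-sinφ1·cosφ2·cosΔλ=0.85192171; θ=atan2(y, x)=-2.9138° <0 so +360° → 357.0862° ≈ 357.1°
Leg 2: φ1=1.0679408, φ2=0.3711076, Δφ=-0.6968332, Δλ=-0.1380870 rad; a=sin²(Δφ/2)+cosφ1·cosφ2·sin²(Δλ/2)=0.1186983331; c=2·atan2(√a, √(1-a))=0.703468173; dist=6371·c=4481.796 ≈ 4481.8 km; running total=10991.4 km
Leg 2 bearing: y=sinΔλ·cosφ2=-0.12827828, x=cosφ1·sinφ2-sinφ1·cosφ2·cosΔλ=-0.63401959; θ=atan2(y, x)=-168.5620° <0 so +360° → 191.4380° ≈ 191.4°
Leg 3: φ1=0.3711076, φ2=0.3337314, Δφ=-0.0373762, Δλ=4.0266805 rad; a=sin²(Δφ/2)+cosφ1·cosφ2·sin²(Δλ/2)=0.7193820958; c=2·atan2(√a, √(1-a))=2.025019281; dist=6371·c=12901.398 ≈ 12901.4 km; running total=23892.8 km
Leg 3 bearing: y=sinΔλ·cosφ2=-0.73126807, x=cosφ1·sinφ2-sinφ1·cosφ2·cosΔλ=0.52223845; θ=atan2(y, x)=-54.4673° <0 so +360° → 305.5327° ≈ 305.5°

Leg 1: dist=6509.6 km, bearing=357.1°
Leg 2: dist=4481.8 km, bearing=191.4°
Leg 3: dist=12901.4 km, bearing=305.5°
Total: 23892.8 km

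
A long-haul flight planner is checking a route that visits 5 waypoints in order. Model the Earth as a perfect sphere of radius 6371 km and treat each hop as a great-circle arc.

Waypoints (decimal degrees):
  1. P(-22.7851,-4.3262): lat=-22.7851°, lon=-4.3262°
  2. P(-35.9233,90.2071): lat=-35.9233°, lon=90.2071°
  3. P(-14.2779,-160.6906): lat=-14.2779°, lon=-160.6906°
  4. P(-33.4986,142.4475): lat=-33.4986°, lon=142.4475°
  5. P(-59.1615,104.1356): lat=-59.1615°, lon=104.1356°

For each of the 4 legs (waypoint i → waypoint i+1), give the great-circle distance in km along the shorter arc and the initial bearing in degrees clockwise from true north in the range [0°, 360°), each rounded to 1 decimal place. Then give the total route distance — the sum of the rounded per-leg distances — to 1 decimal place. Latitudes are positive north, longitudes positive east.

Leg 1: φ1=-0.3976750, φ2=-0.6269799, Δφ=-0.2293048, Δλ=1.6499173 rad; a=sin²(Δφ/2)+cosφ1·cosφ2·sin²(Δλ/2)=0.4158977310; c=2·atan2(√a, √(1-a))=1.401788355; dist=6371·c=8930.794 ≈ 8930.8 km; running total=8930.8 km
Leg 1 bearing: y=sinΔλ·cosφ2=0.80726970, x=cosφ1·sinφ2-sinφ1·cosφ2·cosΔλ=-0.56570563; θ=atan2(y, x)=125.0214° ≈ 125.0°
Leg 2: φ1=-0.6269799, φ2=-0.2491964, Δφ=0.3777835, Δλ=-4.3789910 rad; a=sin²(Δφ/2)+cosφ1·cosφ2·sin²(Δλ/2)=0.5560656744; c=2·atan2(√a, √(1-a))=1.683163995; dist=6371·c=10723.438 ≈ 10723.4 km; running total=19654.2 km
Leg 2 bearing: y=sinΔλ·cosφ2=0.91574759, x=cosφ1·sinφ2-sinφ1·cosφ2·cosΔλ=-0.38578869; θ=atan2(y, x)=112.8449° ≈ 112.8°
Leg 3: φ1=-0.2491964, φ2=-0.5846609, Δφ=-0.3354645, Δλ=5.2907579 rad; a=sin²(Δφ/2)+cosφ1·cosφ2·sin²(Δλ/2)=0.2110530036; c=2·atan2(√a, √(1-a))=0.954650538; dist=6371·c=6082.079 ≈ 6082.1 km; running total=25736.3 km
Leg 3 bearing: y=sinΔλ·cosφ2=-0.69827008, x=cosφ1·sinφ2-sinφ1·cosφ2·cosΔλ=-0.42244222; θ=atan2(y, x)=-121.1733° <0 so +360° → 238.8267° ≈ 238.8°
Leg 4: φ1=-0.5846609, φ2=-1.0325630, Δφ=-0.4479021, Δλ=-0.6686688 rad; a=sin²(Δφ/2)+cosφ1·cosφ2·sin²(Δλ/2)=0.0953498885; c=2·atan2(√a, √(1-a))=0.627836513; dist=6371·c=3999.946 ≈ 3999.9 km; running total=29736.2 km
Leg 4 bearing: y=sinΔλ·cosφ2=-0.31779463, x=cosφ1·sinφ2-sinφ1·cosφ2·cosΔλ=-0.49400377; θ=atan2(y, x)=-147.2467° <0 so +360° → 212.7533° ≈ 212.8°

Leg 1: dist=8930.8 km, bearing=125.0°
Leg 2: dist=10723.4 km, bearing=112.8°
Leg 3: dist=6082.1 km, bearing=238.8°
Leg 4: dist=3999.9 km, bearing=212.8°
Total: 29736.2 km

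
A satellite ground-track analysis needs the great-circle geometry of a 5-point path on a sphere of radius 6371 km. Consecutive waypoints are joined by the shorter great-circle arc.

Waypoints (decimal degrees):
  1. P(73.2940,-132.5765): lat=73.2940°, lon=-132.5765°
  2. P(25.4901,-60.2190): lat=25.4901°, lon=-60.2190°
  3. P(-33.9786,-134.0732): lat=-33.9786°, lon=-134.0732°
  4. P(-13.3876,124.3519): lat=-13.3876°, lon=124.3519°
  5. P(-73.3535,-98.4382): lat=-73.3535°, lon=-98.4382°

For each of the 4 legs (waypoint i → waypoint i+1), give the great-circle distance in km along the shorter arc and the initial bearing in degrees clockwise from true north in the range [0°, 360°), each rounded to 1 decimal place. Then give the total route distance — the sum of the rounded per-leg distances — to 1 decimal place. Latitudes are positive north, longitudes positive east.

Leg 1: φ1=1.2792216, φ2=0.4448862, Δφ=-0.8343355, Δλ=1.2628766 rad; a=sin²(Δφ/2)+cosφ1·cosφ2·sin²(Δλ/2)=0.2545834793; c=2·atan2(√a, √(1-a))=1.057750690; dist=6371·c=6738.930 ≈ 6738.9 km; running total=6738.9 km
Leg 1 bearing: y=sinΔλ·cosφ2=0.86020407, x=cosφ1·sinφ2-sinφ1·cosφ2·cosΔλ=-0.13831805; θ=atan2(y, x)=99.1348° ≈ 99.1°
Leg 2: φ1=0.4448862, φ2=-0.5930384, Δφ=-1.0379246, Δλ=-1.2889990 rad; a=sin²(Δφ/2)+cosφ1·cosφ2·sin²(Δλ/2)=0.5161829396; c=2·atan2(√a, √(1-a))=1.603167860; dist=6371·c=10213.782 ≈ 10213.8 km; running total=16952.7 km
Leg 2 bearing: y=sinΔλ·cosφ2=-0.79653855, x=cosφ1·sinφ2-sinφ1·cosφ2·cosΔλ=-0.60372078; θ=atan2(y, x)=-127.1596° <0 so +360° → 232.8404° ≈ 232.8°
Leg 3: φ1=-0.5930384, φ2=-0.2336577, Δφ=0.3593807, Δλ=4.5103689 rad; a=sin²(Δφ/2)+cosφ1·cosφ2·sin²(Δλ/2)=0.5162317553; c=2·atan2(√a, √(1-a))=1.603265542; dist=6371·c=10214.405 ≈ 10214.4 km; running total=27167.1 km
Leg 3 bearing: y=sinΔλ·cosφ2=-0.95304188, x=cosφ1·sinφ2-sinφ1·cosφ2·cosΔλ=-0.30109348; θ=atan2(y, x)=-107.5328° <0 so +360° → 252.4672° ≈ 252.5°
Leg 4: φ1=-0.2336577, φ2=-1.2802601, Δφ=-1.0466024, Δλ=-3.8884208 rad; a=sin²(Δφ/2)+cosφ1·cosφ2·sin²(Δλ/2)=0.4913379987; c=2·atan2(√a, √(1-a))=1.553471457; dist=6371·c=9897.167 ≈ 9897.2 km; running total=37064.3 km
Leg 4 bearing: y=sinΔλ·cosφ2=0.19460053, x=cosφ1·sinφ2-sinφ1·cosφ2·cosΔλ=-0.98072958; θ=atan2(y, x)=168.7769° ≈ 168.8°

Leg 1: dist=6738.9 km, bearing=99.1°
Leg 2: dist=10213.8 km, bearing=232.8°
Leg 3: dist=10214.4 km, bearing=252.5°
Leg 4: dist=9897.2 km, bearing=168.8°
Total: 37064.3 km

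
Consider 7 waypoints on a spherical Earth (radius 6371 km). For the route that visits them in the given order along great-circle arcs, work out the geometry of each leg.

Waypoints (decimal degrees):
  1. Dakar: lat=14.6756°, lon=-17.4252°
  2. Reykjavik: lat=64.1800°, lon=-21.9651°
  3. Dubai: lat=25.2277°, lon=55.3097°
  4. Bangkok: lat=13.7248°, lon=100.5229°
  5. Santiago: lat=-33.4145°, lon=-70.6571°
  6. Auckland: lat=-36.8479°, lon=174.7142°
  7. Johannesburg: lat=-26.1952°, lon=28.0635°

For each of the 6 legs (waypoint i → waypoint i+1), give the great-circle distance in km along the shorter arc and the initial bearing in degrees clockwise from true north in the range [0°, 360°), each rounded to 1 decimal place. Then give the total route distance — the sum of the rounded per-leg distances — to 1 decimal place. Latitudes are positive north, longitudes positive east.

Leg 1: φ1=0.2561375, φ2=1.1201523, Δφ=0.8640148, Δλ=-0.0792362 rad; a=sin²(Δφ/2)+cosφ1·cosφ2·sin²(Δλ/2)=0.1759661548; c=2·atan2(√a, √(1-a))=0.865751866; dist=6371·c=5515.705 ≈ 5515.7 km; running total=5515.7 km
Leg 1 bearing: y=sinΔλ·cosφ2=-0.03447486, x=cosφ1·sinφ2-sinφ1·cosφ2·cosΔλ=0.76080205; θ=atan2(y, x)=-2.5945° <0 so +360° → 357.4055° ≈ 357.4°
Leg 2: φ1=1.1201523, φ2=0.4403064, Δφ=-0.6798459, Δλ=1.3486997 rad; a=sin²(Δφ/2)+cosφ1·cosφ2·sin²(Δλ/2)=0.2647723367; c=2·atan2(√a, √(1-a))=1.080989624; dist=6371·c=6886.985 ≈ 6887.0 km; running total=12402.7 km
Leg 2 bearing: y=sinΔλ·cosφ2=0.88240158, x=cosφ1·sinφ2-sinφ1·cosφ2·cosΔλ=0.00626439; θ=atan2(y, x)=89.5933° ≈ 89.6°
Leg 3: φ1=0.4403064, φ2=0.2395429, Δφ=-0.2007635, Δλ=0.7891192 rad; a=sin²(Δφ/2)+cosφ1·cosφ2·sin²(Δλ/2)=0.1398969329; c=2·atan2(√a, √(1-a))=0.766696928; dist=6371·c=4884.626 ≈ 4884.6 km; running total=17287.3 km
Leg 3 bearing: y=sinΔλ·cosφ2=0.68946770, x=cosφ1·sinφ2-sinφ1·cosφ2·cosΔλ=-0.07705460; θ=atan2(y, x)=96.3769° ≈ 96.4°
Leg 4: φ1=0.2395429, φ2=-0.5831930, Δφ=-0.8227360, Δλ=-2.9876546 rad; a=sin²(Δφ/2)+cosφ1·cosφ2·sin²(Δλ/2)=0.9659712350; c=2·atan2(√a, √(1-a))=2.770529787; dist=6371·c=17651.045 ≈ 17651.0 km; running total=34938.3 km
Leg 4 bearing: y=sinΔλ·cosφ2=-0.12798651, x=cosφ1·sinφ2-sinφ1·cosφ2·cosΔλ=-0.33926787; θ=atan2(y, x)=-159.3314° <0 so +360° → 200.6686° ≈ 200.7°
Leg 5: φ1=-0.5831930, φ2=-0.6431172, Δφ=-0.0599241, Δλ=4.2825371 rad; a=sin²(Δφ/2)+cosφ1·cosφ2·sin²(Δλ/2)=0.4740583372; c=2·atan2(√a, √(1-a))=1.518889696; dist=6371·c=9676.846 ≈ 9676.8 km; running total=44615.1 km
Leg 5 bearing: y=sinΔλ·cosφ2=-0.72743133, x=cosφ1·sinφ2-sinφ1·cosφ2·cosΔλ=-0.68421618; θ=atan2(y, x)=-133.2465° <0 so +360° → 226.7535° ≈ 226.8°
Leg 6: φ1=-0.6431172, φ2=-0.4571925, Δφ=0.1859247, Δλ=-2.5595376 rad; a=sin²(Δφ/2)+cosφ1·cosφ2·sin²(Δλ/2)=0.6675416653; c=2·atan2(√a, √(1-a))=1.912489999; dist=6371·c=12184.474 ≈ 12184.5 km; running total=56799.6 km
Leg 6 bearing: y=sinΔλ·cosφ2=-0.49328075, x=cosφ1·sinφ2-sinφ1·cosφ2·cosΔλ=-0.80274109; θ=atan2(y, x)=-148.4295° <0 so +360° → 211.5705° ≈ 211.6°

Leg 1: dist=5515.7 km, bearing=357.4°
Leg 2: dist=6887.0 km, bearing=89.6°
Leg 3: dist=4884.6 km, bearing=96.4°
Leg 4: dist=17651.0 km, bearing=200.7°
Leg 5: dist=9676.8 km, bearing=226.8°
Leg 6: dist=12184.5 km, bearing=211.6°
Total: 56799.6 km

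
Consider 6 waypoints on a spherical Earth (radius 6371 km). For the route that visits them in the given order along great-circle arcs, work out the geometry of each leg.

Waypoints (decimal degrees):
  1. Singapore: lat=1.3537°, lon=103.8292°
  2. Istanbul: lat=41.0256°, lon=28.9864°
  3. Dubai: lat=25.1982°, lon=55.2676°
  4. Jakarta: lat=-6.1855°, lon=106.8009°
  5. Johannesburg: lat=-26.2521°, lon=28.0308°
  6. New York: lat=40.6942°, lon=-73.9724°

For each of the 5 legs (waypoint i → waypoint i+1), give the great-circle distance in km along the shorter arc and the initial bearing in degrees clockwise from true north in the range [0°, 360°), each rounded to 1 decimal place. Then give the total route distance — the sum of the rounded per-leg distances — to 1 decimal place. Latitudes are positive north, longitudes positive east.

Leg 1: dist=8641.9 km, bearing=311.8°
Leg 2: dist=2995.0 km, bearing=117.8°
Leg 3: dist=6570.3 km, bearing=114.9°
Leg 4: dist=8585.9 km, bearing=244.4°
Leg 5: dist=12838.1 km, bearing=304.8°
Total: 39631.2 km

Leg 1: φ1=0.0236265, φ2=0.7160318, Δφ=0.6924053, Δλ=-1.3062533 rad; a=sin²(Δφ/2)+cosφ1·cosφ2·sin²(Δλ/2)=0.3936461086; c=2·atan2(√a, √(1-a))=1.356451000; dist=6371·c=8641.949 ≈ 8641.9 km; running total=8641.9 km
Leg 1 bearing: y=sinΔλ·cosφ2=-0.72817180, x=cosφ1·sinφ2-sinφ1·cosφ2·cosΔλ=0.65155294; θ=atan2(y, x)=-48.1785° <0 so +360° → 311.8215° ≈ 311.8°
Leg 2: φ1=0.7160318, φ2=0.4397916, Δφ=-0.2762402, Δλ=0.4586935 rad; a=sin²(Δφ/2)+cosφ1·cosφ2·sin²(Δλ/2)=0.0542371086; c=2·atan2(√a, √(1-a))=0.470093846; dist=6371·c=2994.968 ≈ 2995.0 km; running total=11636.9 km
Leg 2 bearing: y=sinΔλ·cosφ2=0.40064254, x=cosφ1·sinφ2-sinφ1·cosφ2·cosΔλ=-0.21134648; θ=atan2(y, x)=117.8125° ≈ 117.8°
Leg 3: φ1=0.4397916, φ2=-0.1079573, Δφ=-0.5477489, Δλ=0.8994258 rad; a=sin²(Δφ/2)+cosφ1·cosφ2·sin²(Δλ/2)=0.2431429006; c=2·atan2(√a, √(1-a))=1.031288021; dist=6371·c=6570.336 ≈ 6570.3 km; running total=18207.2 km
Leg 3 bearing: y=sinΔλ·cosφ2=0.77841158, x=cosφ1·sinφ2-sinφ1·cosφ2·cosΔλ=-0.36079513; θ=atan2(y, x)=114.8678° ≈ 114.9°
Leg 4: φ1=-0.1079573, φ2=-0.4581856, Δφ=-0.3502282, Δλ=-1.3747976 rad; a=sin²(Δφ/2)+cosφ1·cosφ2·sin²(Δλ/2)=0.3893491135; c=2·atan2(√a, √(1-a))=1.347647187; dist=6371·c=8585.860 ≈ 8585.9 km; running total=26793.1 km
Leg 4 bearing: y=sinΔλ·cosφ2=-0.87968501, x=cosφ1·sinφ2-sinφ1·cosφ2·cosΔλ=-0.42092732; θ=atan2(y, x)=-115.5710° <0 so +360° → 244.4290° ≈ 244.4°
Leg 5: φ1=-0.4581856, φ2=0.7102478, Δφ=1.1684334, Δλ=-1.7802917 rad; a=sin²(Δφ/2)+cosφ1·cosφ2·sin²(Δλ/2)=0.7149098482; c=2·atan2(√a, √(1-a))=2.015089404; dist=6371·c=12838.135 ≈ 12838.1 km; running total=39631.2 km
Leg 5 bearing: y=sinΔλ·cosφ2=-0.74162304, x=cosφ1·sinφ2-sinφ1·cosφ2·cosΔλ=0.51502456; θ=atan2(y, x)=-55.2217° <0 so +360° → 304.7783° ≈ 304.8°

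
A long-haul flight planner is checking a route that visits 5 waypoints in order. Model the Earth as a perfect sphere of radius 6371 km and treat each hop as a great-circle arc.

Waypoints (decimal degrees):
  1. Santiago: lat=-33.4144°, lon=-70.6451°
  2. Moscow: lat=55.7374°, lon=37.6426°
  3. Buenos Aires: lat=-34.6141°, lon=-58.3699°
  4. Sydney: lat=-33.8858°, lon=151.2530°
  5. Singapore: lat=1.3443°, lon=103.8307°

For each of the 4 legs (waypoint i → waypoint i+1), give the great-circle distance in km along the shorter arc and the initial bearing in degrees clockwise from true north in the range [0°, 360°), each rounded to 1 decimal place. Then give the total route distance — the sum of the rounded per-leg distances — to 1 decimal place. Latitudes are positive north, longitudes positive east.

Leg 1: φ1=-0.5831913, φ2=0.9728011, Δφ=1.5559924, Δλ=1.8899769 rad; a=sin²(Δφ/2)+cosφ1·cosφ2·sin²(Δλ/2)=0.8012928921; c=2·atan2(√a, √(1-a))=2.217533599; dist=6371·c=14127.907 ≈ 14127.9 km; running total=14127.9 km
Leg 1 bearing: y=sinΔλ·cosφ2=0.53455184, x=cosφ1·sinφ2-sinφ1·cosφ2·cosΔλ=0.59257464; θ=atan2(y, x)=42.0531° ≈ 42.1°
Leg 2: φ1=0.9728011, φ2=-0.6041300, Δφ=-1.5769312, Δλ=-1.6757342 rad; a=sin²(Δφ/2)+cosφ1·cosφ2·sin²(Δλ/2)=0.7590016353; c=2·atan2(√a, √(1-a))=2.115311301; dist=6371·c=13476.648 ≈ 13476.6 km; running total=27604.5 km
Leg 2 bearing: y=sinΔλ·cosφ2=-0.81846935, x=cosφ1·sinφ2-sinφ1·cosφ2·cosΔλ=-0.24855689; θ=atan2(y, x)=-106.8928° <0 so +360° → 253.1072° ≈ 253.1°
Leg 3: φ1=-0.6041300, φ2=-0.5914188, Δφ=0.0127112, Δλ=3.6586098 rad; a=sin²(Δφ/2)+cosφ1·cosφ2·sin²(Δλ/2)=0.6386027103; c=2·atan2(√a, √(1-a))=1.851680646; dist=6371·c=11797.057 ≈ 11797.1 km; running total=39401.6 km
Leg 3 bearing: y=sinΔλ·cosφ2=-0.41033454, x=cosφ1·sinφ2-sinφ1·cosφ2·cosΔλ=-0.86878232; θ=atan2(y, x)=-154.7182° <0 so +360° → 205.2818° ≈ 205.3°
Leg 4: φ1=-0.5914188, φ2=0.0234625, Δφ=0.6148812, Δλ=-0.8276753 rad; a=sin²(Δφ/2)+cosφ1·cosφ2·sin²(Δλ/2)=0.2257817972; c=2·atan2(√a, √(1-a))=0.990303136; dist=6371·c=6309.221 ≈ 6309.2 km; running total=45710.8 km
Leg 4 bearing: y=sinΔλ·cosφ2=-0.73615781, x=cosφ1·sinφ2-sinφ1·cosφ2·cosΔλ=0.39659701; θ=atan2(y, x)=-61.6869° <0 so +360° → 298.3131° ≈ 298.3°

Leg 1: dist=14127.9 km, bearing=42.1°
Leg 2: dist=13476.6 km, bearing=253.1°
Leg 3: dist=11797.1 km, bearing=205.3°
Leg 4: dist=6309.2 km, bearing=298.3°
Total: 45710.8 km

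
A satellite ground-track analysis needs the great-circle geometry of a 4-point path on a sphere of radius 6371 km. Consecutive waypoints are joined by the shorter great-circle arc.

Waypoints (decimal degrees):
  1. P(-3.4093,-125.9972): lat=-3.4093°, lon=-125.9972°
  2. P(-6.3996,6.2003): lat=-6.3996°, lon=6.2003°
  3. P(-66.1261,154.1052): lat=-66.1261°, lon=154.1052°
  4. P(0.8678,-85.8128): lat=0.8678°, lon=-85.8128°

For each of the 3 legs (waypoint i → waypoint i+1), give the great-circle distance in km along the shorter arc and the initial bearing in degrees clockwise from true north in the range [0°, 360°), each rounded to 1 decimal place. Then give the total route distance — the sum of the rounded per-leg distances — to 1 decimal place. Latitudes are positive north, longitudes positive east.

Leg 1: φ1=-0.0595035, φ2=-0.1116941, Δφ=-0.0521906, Δλ=2.3072816 rad; a=sin²(Δφ/2)+cosφ1·cosφ2·sin²(Δλ/2)=0.8298464756; c=2·atan2(√a, √(1-a))=2.291206452; dist=6371·c=14597.276 ≈ 14597.3 km; running total=14597.3 km
Leg 1 bearing: y=sinΔλ·cosφ2=0.73621754, x=cosφ1·sinφ2-sinφ1·cosφ2·cosΔλ=-0.15096005; θ=atan2(y, x)=101.5878° ≈ 101.6°
Leg 2: φ1=-0.1116941, φ2=-1.1541182, Δφ=-1.0424241, Δλ=2.5814275 rad; a=sin²(Δφ/2)+cosφ1·cosφ2·sin²(Δλ/2)=0.6194041093; c=2·atan2(√a, √(1-a))=1.811934701; dist=6371·c=11543.836 ≈ 11543.8 km; running total=26141.1 km
Leg 2 bearing: y=sinΔλ·cosφ2=0.21504101, x=cosφ1·sinφ2-sinφ1·cosφ2·cosΔλ=-0.94695723; θ=atan2(y, x)=167.2059° ≈ 167.2°
Leg 3: φ1=-1.1541182, φ2=0.0151460, Δφ=1.1692641, Δλ=-4.1873590 rad; a=sin²(Δφ/2)+cosφ1·cosφ2·sin²(Δλ/2)=0.6083451072; c=2·atan2(√a, √(1-a))=1.789219175; dist=6371·c=11399.115 ≈ 11399.1 km; running total=37540.2 km
Leg 3 bearing: y=sinΔλ·cosφ2=0.86520968, x=cosφ1·sinφ2-sinφ1·cosφ2·cosΔλ=-0.45216983; θ=atan2(y, x)=117.5922° ≈ 117.6°

Leg 1: dist=14597.3 km, bearing=101.6°
Leg 2: dist=11543.8 km, bearing=167.2°
Leg 3: dist=11399.1 km, bearing=117.6°
Total: 37540.2 km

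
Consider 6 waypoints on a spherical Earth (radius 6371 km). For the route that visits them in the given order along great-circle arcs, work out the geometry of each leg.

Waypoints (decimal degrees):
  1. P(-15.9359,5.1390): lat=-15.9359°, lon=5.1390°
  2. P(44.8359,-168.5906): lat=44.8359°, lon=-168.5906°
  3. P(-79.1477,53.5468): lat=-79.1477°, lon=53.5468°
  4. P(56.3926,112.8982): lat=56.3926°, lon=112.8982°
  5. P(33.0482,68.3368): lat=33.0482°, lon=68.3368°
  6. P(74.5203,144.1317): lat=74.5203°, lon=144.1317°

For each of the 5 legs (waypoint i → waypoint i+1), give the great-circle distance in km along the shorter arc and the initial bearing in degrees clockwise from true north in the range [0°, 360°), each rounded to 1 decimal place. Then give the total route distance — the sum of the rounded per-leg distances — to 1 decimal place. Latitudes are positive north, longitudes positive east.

Leg 1: φ1=-0.2781339, φ2=0.7825341, Δφ=1.0606680, Δλ=-3.0321535 rad; a=sin²(Δφ/2)+cosφ1·cosφ2·sin²(Δλ/2)=0.9356926039; c=2·atan2(√a, √(1-a))=2.628815107; dist=6371·c=16748.181 ≈ 16748.2 km; running total=16748.2 km
Leg 1 bearing: y=sinΔλ·cosφ2=-0.07745165, x=cosφ1·sinφ2-sinφ1·cosφ2·cosΔλ=0.48444717; θ=atan2(y, x)=-9.0834° <0 so +360° → 350.9166° ≈ 350.9°
Leg 2: φ1=0.7825341, φ2=-1.3813880, Δφ=-2.1639220, Δλ=3.8770290 rad; a=sin²(Δφ/2)+cosφ1·cosφ2·sin²(Δλ/2)=0.8957370540; c=2·atan2(√a, √(1-a))=2.484013387; dist=6371·c=15825.649 ≈ 15825.6 km; running total=32573.8 km
Leg 2 bearing: y=sinΔλ·cosφ2=-0.12631766, x=cosφ1·sinφ2-sinφ1·cosφ2·cosΔλ=-0.59800718; θ=atan2(y, x)=-168.0727° <0 so +360° → 191.9273° ≈ 191.9°
Leg 3: φ1=-1.3813880, φ2=0.9842365, Δφ=2.3656245, Δλ=1.0358773 rad; a=sin²(Δφ/2)+cosφ1·cosφ2·sin²(Δλ/2)=0.8824154007; c=2·atan2(√a, √(1-a))=2.441574980; dist=6371·c=15555.274 ≈ 15555.3 km; running total=48129.1 km
Leg 3 bearing: y=sinΔλ·cosφ2=0.47618079, x=cosφ1·sinφ2-sinφ1·cosφ2·cosΔλ=0.43391900; θ=atan2(y, x)=47.6587° ≈ 47.7°
Leg 4: φ1=0.9842365, φ2=0.5767999, Δφ=-0.4074366, Δλ=-0.7777431 rad; a=sin²(Δφ/2)+cosφ1·cosφ2·sin²(Δλ/2)=0.1076232195; c=2·atan2(√a, √(1-a))=0.668497905; dist=6371·c=4259.000 ≈ 4259.0 km; running total=52388.1 km
Leg 4 bearing: y=sinΔλ·cosφ2=-0.58815097, x=cosφ1·sinφ2-sinφ1·cosφ2·cosΔλ=-0.19555125; θ=atan2(y, x)=-108.3912° <0 so +360° → 251.6088° ≈ 251.6°
Leg 5: φ1=0.5767999, φ2=1.3006246, Δφ=0.7238247, Δλ=1.3228706 rad; a=sin²(Δφ/2)+cosφ1·cosφ2·sin²(Δλ/2)=0.2097697005; c=2·atan2(√a, √(1-a))=0.951502104; dist=6371·c=6062.020 ≈ 6062.0 km; running total=58450.1 km
Leg 5 bearing: y=sinΔλ·cosφ2=0.25873617, x=cosφ1·sinφ2-sinφ1·cosφ2·cosΔλ=0.77208878; θ=atan2(y, x)=18.5266° ≈ 18.5°

Leg 1: dist=16748.2 km, bearing=350.9°
Leg 2: dist=15825.6 km, bearing=191.9°
Leg 3: dist=15555.3 km, bearing=47.7°
Leg 4: dist=4259.0 km, bearing=251.6°
Leg 5: dist=6062.0 km, bearing=18.5°
Total: 58450.1 km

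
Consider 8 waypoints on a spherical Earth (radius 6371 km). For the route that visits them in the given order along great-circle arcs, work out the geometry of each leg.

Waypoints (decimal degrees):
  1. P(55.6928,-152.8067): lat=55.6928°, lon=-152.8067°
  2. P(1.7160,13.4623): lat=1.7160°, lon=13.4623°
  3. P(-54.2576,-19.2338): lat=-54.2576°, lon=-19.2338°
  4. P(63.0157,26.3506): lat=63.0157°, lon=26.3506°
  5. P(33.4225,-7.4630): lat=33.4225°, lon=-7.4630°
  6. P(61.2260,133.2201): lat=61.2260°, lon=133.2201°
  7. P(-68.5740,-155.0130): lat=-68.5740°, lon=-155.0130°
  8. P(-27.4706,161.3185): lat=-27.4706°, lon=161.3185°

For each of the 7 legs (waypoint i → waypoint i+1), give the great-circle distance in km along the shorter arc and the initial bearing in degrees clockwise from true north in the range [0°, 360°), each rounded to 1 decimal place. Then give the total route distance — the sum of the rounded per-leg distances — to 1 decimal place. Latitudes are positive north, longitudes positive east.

Leg 1: φ1=0.9720227, φ2=0.0299498, Δφ=-0.9420729, Δλ=2.9019415 rad; a=sin²(Δφ/2)+cosφ1·cosφ2·sin²(Δλ/2)=0.7612702705; c=2·atan2(√a, √(1-a))=2.120624273; dist=6371·c=13510.497 ≈ 13510.5 km; running total=13510.5 km
Leg 1 bearing: y=sinΔλ·cosφ2=0.23725732, x=cosφ1·sinφ2-sinφ1·cosφ2·cosΔλ=0.81893855; θ=atan2(y, x)=16.1570° ≈ 16.2°
Leg 2: φ1=0.0299498, φ2=-0.9469738, Δφ=-0.9769236, Δλ=-0.5706546 rad; a=sin²(Δφ/2)+cosφ1·cosφ2·sin²(Δλ/2)=0.2664711922; c=2·atan2(√a, √(1-a))=1.084836120; dist=6371·c=6911.491 ≈ 6911.5 km; running total=20422.0 km
Leg 2 bearing: y=sinΔλ·cosφ2=-0.31554361, x=cosφ1·sinφ2-sinφ1·cosφ2·cosΔλ=-0.82600812; θ=atan2(y, x)=-159.0926° <0 so +360° → 200.9074° ≈ 200.9°
Leg 3: φ1=-0.9469738, φ2=1.0998314, Δφ=2.0468052, Δλ=0.7955979 rad; a=sin²(Δφ/2)+cosφ1·cosφ2·sin²(Δλ/2)=0.7688943866; c=2·atan2(√a, √(1-a))=2.138608438; dist=6371·c=13625.074 ≈ 13625.1 km; running total=34047.1 km
Leg 3 bearing: y=sinΔλ·cosφ2=0.32410291, x=cosφ1·sinφ2-sinφ1·cosφ2·cosΔλ=0.77829335; θ=atan2(y, x)=22.6082° ≈ 22.6°
Leg 4: φ1=1.0998314, φ2=0.5833327, Δφ=-0.5164988, Δλ=-0.5901587 rad; a=sin²(Δφ/2)+cosφ1·cosφ2·sin²(Δλ/2)=0.0972522587; c=2·atan2(√a, √(1-a))=0.634285219; dist=6371·c=4041.031 ≈ 4041.0 km; running total=38088.1 km
Leg 4 bearing: y=sinΔλ·cosφ2=-0.46446653, x=cosφ1·sinφ2-sinφ1·cosφ2·cosΔλ=-0.36803243; θ=atan2(y, x)=-128.3925° <0 so +360° → 231.6075° ≈ 231.6°
Leg 5: φ1=0.5833327, φ2=1.0685953, Δφ=0.4852626, Δλ=2.4553833 rad; a=sin²(Δφ/2)+cosφ1·cosφ2·sin²(Δλ/2)=0.4140107344; c=2·atan2(√a, √(1-a))=1.397958552; dist=6371·c=8906.394 ≈ 8906.4 km; running total=46994.5 km
Leg 5 bearing: y=sinΔλ·cosφ2=0.30499152, x=cosφ1·sinφ2-sinφ1·cosφ2·cosΔλ=0.93669822; θ=atan2(y, x)=18.0354° ≈ 18.0°
Leg 6: φ1=1.0685953, φ2=-1.1968421, Δφ=-2.2654374, Δλ=-5.0306166 rad; a=sin²(Δφ/2)+cosφ1·cosφ2·sin²(Δλ/2)=0.8804657647; c=2·atan2(√a, √(1-a))=2.435543937; dist=6371·c=15516.850 ≈ 15516.9 km; running total=62511.4 km
Leg 6 bearing: y=sinΔλ·cosφ2=0.34695810, x=cosφ1·sinφ2-sinφ1·cosφ2·cosΔλ=-0.54827300; θ=atan2(y, x)=147.6736° ≈ 147.7°
Leg 7: φ1=-1.1968421, φ2=-0.4794524, Δφ=0.7173897, Δλ=5.5210262 rad; a=sin²(Δφ/2)+cosφ1·cosφ2·sin²(Δλ/2)=0.1680709567; c=2·atan2(√a, √(1-a))=0.844830456; dist=6371·c=5382.415 ≈ 5382.4 km; running total=67893.8 km
Leg 7 bearing: y=sinΔλ·cosφ2=-0.61263105, x=cosφ1·sinφ2-sinφ1·cosφ2·cosΔλ=0.42892382; θ=atan2(y, x)=-55.0028° <0 so +360° → 304.9972° ≈ 305.0°

Leg 1: dist=13510.5 km, bearing=16.2°
Leg 2: dist=6911.5 km, bearing=200.9°
Leg 3: dist=13625.1 km, bearing=22.6°
Leg 4: dist=4041.0 km, bearing=231.6°
Leg 5: dist=8906.4 km, bearing=18.0°
Leg 6: dist=15516.9 km, bearing=147.7°
Leg 7: dist=5382.4 km, bearing=305.0°
Total: 67893.8 km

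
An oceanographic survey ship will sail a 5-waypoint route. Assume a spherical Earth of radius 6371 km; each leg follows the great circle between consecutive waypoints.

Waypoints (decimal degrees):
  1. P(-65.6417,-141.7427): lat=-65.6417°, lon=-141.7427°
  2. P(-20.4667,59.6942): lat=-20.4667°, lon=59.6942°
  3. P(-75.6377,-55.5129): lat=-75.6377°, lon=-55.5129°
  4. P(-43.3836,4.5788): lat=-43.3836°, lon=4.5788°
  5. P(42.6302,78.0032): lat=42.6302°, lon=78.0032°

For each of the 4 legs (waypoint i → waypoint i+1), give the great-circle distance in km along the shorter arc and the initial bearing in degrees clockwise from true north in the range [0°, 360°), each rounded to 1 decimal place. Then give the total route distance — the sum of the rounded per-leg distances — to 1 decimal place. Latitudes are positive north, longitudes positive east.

Leg 1: φ1=-1.1456638, φ2=-0.3572113, Δφ=0.7884525, Δλ=3.5157371 rad; a=sin²(Δφ/2)+cosφ1·cosφ2·sin²(Δλ/2)=0.5205688362; c=2·atan2(√a, √(1-a))=1.611945611; dist=6371·c=10269.705 ≈ 10269.7 km; running total=10269.7 km
Leg 1 bearing: y=sinΔλ·cosφ2=-0.34240585, x=cosφ1·sinφ2-sinφ1·cosφ2·cosΔλ=-0.93865112; θ=atan2(y, x)=-159.9588° <0 so +360° → 200.0412° ≈ 200.0°
Leg 2: φ1=-0.3572113, φ2=-1.3201269, Δφ=-0.9629156, Δλ=-2.0107432 rad; a=sin²(Δφ/2)+cosφ1·cosφ2·sin²(Δλ/2)=0.3801199909; c=2·atan2(√a, √(1-a))=1.328677675; dist=6371·c=8465.005 ≈ 8465.0 km; running total=18734.7 km
Leg 2 bearing: y=sinΔλ·cosφ2=-0.22443154, x=cosφ1·sinφ2-sinφ1·cosφ2·cosΔλ=-0.94453460; θ=atan2(y, x)=-166.6338° <0 so +360° → 193.3662° ≈ 193.4°
Leg 3: φ1=-1.3201269, φ2=-0.7571867, Δφ=0.5629402, Δλ=1.0487980 rad; a=sin²(Δφ/2)+cosφ1·cosφ2·sin²(Δλ/2)=0.1223495395; c=2·atan2(√a, √(1-a))=0.714683172; dist=6371·c=4553.246 ≈ 4553.2 km; running total=23287.9 km
Leg 3 bearing: y=sinΔλ·cosφ2=0.62998320, x=cosφ1·sinφ2-sinφ1·cosφ2·cosΔλ=0.18067012; θ=atan2(y, x)=73.9979° ≈ 74.0°
Leg 4: φ1=-0.7571867, φ2=0.7440374, Δφ=1.5012240, Δλ=1.2814975 rad; a=sin²(Δφ/2)+cosφ1·cosφ2·sin²(Δλ/2)=0.6563275451; c=2·atan2(√a, √(1-a))=1.888783302; dist=6371·c=12033.438 ≈ 12033.4 km; running total=35321.3 km
Leg 4 bearing: y=sinΔλ·cosφ2=0.70516590, x=cosφ1·sinφ2-sinφ1·cosφ2·cosΔλ=0.63638655; θ=atan2(y, x)=47.9349° ≈ 47.9°

Leg 1: dist=10269.7 km, bearing=200.0°
Leg 2: dist=8465.0 km, bearing=193.4°
Leg 3: dist=4553.2 km, bearing=74.0°
Leg 4: dist=12033.4 km, bearing=47.9°
Total: 35321.3 km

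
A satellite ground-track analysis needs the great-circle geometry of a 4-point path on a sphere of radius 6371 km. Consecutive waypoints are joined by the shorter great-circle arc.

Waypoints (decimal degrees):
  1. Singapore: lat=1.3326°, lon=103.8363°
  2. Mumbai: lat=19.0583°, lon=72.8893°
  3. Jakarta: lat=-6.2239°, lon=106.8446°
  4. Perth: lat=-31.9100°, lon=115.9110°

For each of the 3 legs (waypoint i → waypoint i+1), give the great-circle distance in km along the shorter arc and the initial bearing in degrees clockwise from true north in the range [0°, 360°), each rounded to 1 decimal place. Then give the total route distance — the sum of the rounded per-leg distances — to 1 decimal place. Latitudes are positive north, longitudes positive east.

Leg 1: dist=3904.5 km, bearing=302.3°
Leg 2: dist=4662.2 km, bearing=123.8°
Leg 3: dist=3007.4 km, bearing=162.9°
Total: 11574.1 km

Leg 1: φ1=0.0232583, φ2=0.3326301, Δφ=0.3093718, Δλ=-0.5401270 rad; a=sin²(Δφ/2)+cosφ1·cosφ2·sin²(Δλ/2)=0.0909961094; c=2·atan2(√a, √(1-a))=0.612857367; dist=6371·c=3904.514 ≈ 3904.5 km; running total=3904.5 km
Leg 1 bearing: y=sinΔλ·cosφ2=-0.48605755, x=cosφ1·sinφ2-sinφ1·cosφ2·cosΔλ=0.30758955; θ=atan2(y, x)=-57.6733° <0 so +360° → 302.3267° ≈ 302.3°
Leg 2: φ1=0.3326301, φ2=-0.1086275, Δφ=-0.4412576, Δλ=0.5926318 rad; a=sin²(Δφ/2)+cosφ1·cosφ2·sin²(Δλ/2)=0.1280070152; c=2·atan2(√a, √(1-a))=0.731780337; dist=6371·c=4662.173 ≈ 4662.2 km; running total=8566.7 km
Leg 2 bearing: y=sinΔλ·cosφ2=0.55525378, x=cosφ1·sinφ2-sinφ1·cosφ2·cosΔλ=-0.37172317; θ=atan2(y, x)=123.8009° ≈ 123.8°
Leg 3: φ1=-0.1086275, φ2=-0.5569346, Δφ=-0.4483070, Δλ=0.1582385 rad; a=sin²(Δφ/2)+cosφ1·cosφ2·sin²(Δλ/2)=0.0546804302; c=2·atan2(√a, √(1-a))=0.472047491; dist=6371·c=3007.415 ≈ 3007.4 km; running total=11574.1 km
Leg 3 bearing: y=sinΔλ·cosφ2=0.13376557, x=cosφ1·sinφ2-sinφ1·cosφ2·cosΔλ=-0.43459026; θ=atan2(y, x)=162.8918° ≈ 162.9°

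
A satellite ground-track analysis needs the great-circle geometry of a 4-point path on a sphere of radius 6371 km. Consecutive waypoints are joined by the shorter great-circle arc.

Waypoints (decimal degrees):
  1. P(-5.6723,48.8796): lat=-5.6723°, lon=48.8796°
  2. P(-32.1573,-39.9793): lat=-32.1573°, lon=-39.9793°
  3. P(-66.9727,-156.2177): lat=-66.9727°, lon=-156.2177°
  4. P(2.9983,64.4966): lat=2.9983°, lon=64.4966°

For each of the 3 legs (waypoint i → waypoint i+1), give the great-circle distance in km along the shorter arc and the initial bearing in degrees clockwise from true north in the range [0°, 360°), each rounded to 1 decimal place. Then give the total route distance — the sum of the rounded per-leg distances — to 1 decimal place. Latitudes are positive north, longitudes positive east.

Leg 1: dist=9565.1 km, bearing=238.0°
Leg 2: dist=7774.1 km, bearing=201.9°
Leg 3: dist=12246.4 km, bearing=223.9°
Total: 29585.6 km

Leg 1: φ1=-0.0990003, φ2=-0.5612508, Δφ=-0.4622505, Δλ=-1.5508804 rad; a=sin²(Δφ/2)+cosφ1·cosφ2·sin²(Δλ/2)=0.4653082912; c=2·atan2(√a, √(1-a))=1.501357119; dist=6371·c=9565.146 ≈ 9565.1 km; running total=9565.1 km
Leg 1 bearing: y=sinΔλ·cosφ2=-0.84642217, x=cosφ1·sinφ2-sinφ1·cosφ2·cosΔλ=-0.52797297; θ=atan2(y, x)=-121.9547° <0 so +360° → 238.0453° ≈ 238.0°
Leg 2: φ1=-0.5612508, φ2=-1.1688941, Δφ=-0.6076434, Δλ=-2.0287428 rad; a=sin²(Δφ/2)+cosφ1·cosφ2·sin²(Δλ/2)=0.3282864652; c=2·atan2(√a, √(1-a))=1.220232848; dist=6371·c=7774.103 ≈ 7774.1 km; running total=17339.2 km
Leg 2 bearing: y=sinΔλ·cosφ2=-0.35086444, x=cosφ1·sinφ2-sinφ1·cosφ2·cosΔλ=-0.87117851; θ=atan2(y, x)=-158.0630° <0 so +360° → 201.9370° ≈ 201.9°
Leg 3: φ1=-1.1688941, φ2=0.0523302, Δφ=1.2212243, Δλ=3.8521912 rad; a=sin²(Δφ/2)+cosφ1·cosφ2·sin²(Δλ/2)=0.6721140506; c=2·atan2(√a, √(1-a))=1.922212845; dist=6371·c=12246.418 ≈ 12246.4 km; running total=29585.6 km
Leg 3 bearing: y=sinΔλ·cosφ2=-0.65139468, x=cosφ1·sinφ2-sinφ1·cosφ2·cosΔλ=-0.67615974; θ=atan2(y, x)=-136.0687° <0 so +360° → 223.9313° ≈ 223.9°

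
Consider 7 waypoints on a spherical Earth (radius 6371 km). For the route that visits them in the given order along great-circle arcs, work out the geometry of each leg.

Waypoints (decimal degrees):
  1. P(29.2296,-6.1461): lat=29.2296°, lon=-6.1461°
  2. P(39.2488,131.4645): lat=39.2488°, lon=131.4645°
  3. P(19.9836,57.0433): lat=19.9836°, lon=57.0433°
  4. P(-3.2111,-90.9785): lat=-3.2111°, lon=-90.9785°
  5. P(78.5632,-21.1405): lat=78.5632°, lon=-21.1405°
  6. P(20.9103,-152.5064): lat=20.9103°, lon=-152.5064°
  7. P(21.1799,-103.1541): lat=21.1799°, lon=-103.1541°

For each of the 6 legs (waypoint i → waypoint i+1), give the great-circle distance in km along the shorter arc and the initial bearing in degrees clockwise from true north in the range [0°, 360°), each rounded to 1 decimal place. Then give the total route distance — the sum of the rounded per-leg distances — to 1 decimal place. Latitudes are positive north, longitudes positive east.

Leg 1: dist=11226.6 km, bearing=32.1°
Leg 2: dist=7304.4 km, bearing=276.6°
Leg 3: dist=16078.1 km, bearing=294.1°
Leg 4: dist=9922.6 km, bearing=10.7°
Leg 5: dist=8545.9 km, bearing=314.0°
Leg 6: dist=5100.0 km, bearing=80.3°
Total: 58177.6 km

Leg 1: φ1=0.5101528, φ2=0.6850208, Δφ=0.1748680, Δλ=2.4017581 rad; a=sin²(Δφ/2)+cosφ1·cosφ2·sin²(Δλ/2)=0.5950920921; c=2·atan2(√a, √(1-a))=1.762146078; dist=6371·c=11226.633 ≈ 11226.6 km; running total=11226.6 km
Leg 1 bearing: y=sinΔλ·cosφ2=0.52207794, x=cosφ1·sinφ2-sinφ1·cosφ2·cosΔλ=0.83142324; θ=atan2(y, x)=32.1261° ≈ 32.1°
Leg 2: φ1=0.6850208, φ2=0.3487796, Δφ=-0.3362412, Δλ=-1.2988950 rad; a=sin²(Δφ/2)+cosφ1·cosφ2·sin²(Δλ/2)=0.2941614340; c=2·atan2(√a, √(1-a))=1.146502715; dist=6371·c=7304.369 ≈ 7304.4 km; running total=18531.0 km
Leg 2 bearing: y=sinΔλ·cosφ2=-0.90526446, x=cosφ1·sinφ2-sinφ1·cosφ2·cosΔλ=0.10496759; θ=atan2(y, x)=-83.3860° <0 so +360° → 276.6140° ≈ 276.6°
Leg 3: φ1=0.3487796, φ2=-0.0560443, Δφ=-0.4048239, Δλ=-2.5834678 rad; a=sin²(Δφ/2)+cosφ1·cosφ2·sin²(Δλ/2)=0.9075342501; c=2·atan2(√a, √(1-a))=2.523643745; dist=6371·c=16078.134 ≈ 16078.1 km; running total=34609.1 km
Leg 3 bearing: y=sinΔλ·cosφ2=-0.52876506, x=cosφ1·sinφ2-sinφ1·cosφ2·cosΔλ=0.23679285; θ=atan2(y, x)=-65.8761° <0 so +360° → 294.1239° ≈ 294.1°
Leg 4: φ1=-0.0560443, φ2=1.3711865, Δφ=1.4272308, Δλ=1.2189030 rad; a=sin²(Δφ/2)+cosφ1·cosφ2·sin²(Δλ/2)=0.4933326652; c=2·atan2(√a, √(1-a))=1.557461262; dist=6371·c=9922.586 ≈ 9922.6 km; running total=44531.7 km
Leg 4 bearing: y=sinΔλ·cosφ2=0.18613625, x=cosφ1·sinφ2-sinφ1·cosφ2·cosΔλ=0.98243345; θ=atan2(y, x)=10.7284° ≈ 10.7°
Leg 5: φ1=1.3711865, φ2=0.3649536, Δφ=-1.0062329, Δλ=-2.2927675 rad; a=sin²(Δφ/2)+cosφ1·cosφ2·sin²(Δλ/2)=0.3862957048; c=2·atan2(√a, √(1-a))=1.341380607; dist=6371·c=8545.936 ≈ 8545.9 km; running total=53077.6 km
Leg 5 bearing: y=sinΔλ·cosφ2=-0.70107654, x=cosφ1·sinφ2-sinφ1·cosφ2·cosΔλ=0.67585281; θ=atan2(y, x)=-46.0495° <0 so +360° → 313.9505° ≈ 314.0°
Leg 6: φ1=0.3649536, φ2=0.3696590, Δφ=0.0047054, Δλ=0.8613601 rad; a=sin²(Δφ/2)+cosφ1·cosφ2·sin²(Δλ/2)=0.1518251002; c=2·atan2(√a, √(1-a))=0.800497415; dist=6371·c=5099.969 ≈ 5100.0 km; running total=58177.6 km
Leg 6 bearing: y=sinΔλ·cosφ2=0.70747756, x=cosφ1·sinφ2-sinφ1·cosφ2·cosΔλ=0.12071645; θ=atan2(y, x)=80.3169° ≈ 80.3°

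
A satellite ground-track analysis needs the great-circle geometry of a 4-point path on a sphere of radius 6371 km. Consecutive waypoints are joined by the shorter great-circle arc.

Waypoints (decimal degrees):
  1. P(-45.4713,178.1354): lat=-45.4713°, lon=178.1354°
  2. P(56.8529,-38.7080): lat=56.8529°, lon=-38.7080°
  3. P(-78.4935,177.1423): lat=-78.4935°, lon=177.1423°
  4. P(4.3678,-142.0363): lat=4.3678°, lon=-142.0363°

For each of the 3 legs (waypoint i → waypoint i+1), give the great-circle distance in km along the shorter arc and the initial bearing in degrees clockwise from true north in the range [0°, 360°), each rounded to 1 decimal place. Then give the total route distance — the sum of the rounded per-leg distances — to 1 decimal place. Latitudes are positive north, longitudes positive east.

Leg 1: φ1=-0.7936239, φ2=0.9922703, Δφ=1.7858942, Δλ=-3.7846313 rad; a=sin²(Δφ/2)+cosφ1·cosφ2·sin²(Δλ/2)=0.9518759054; c=2·atan2(√a, √(1-a))=2.699251070; dist=6371·c=17196.929 ≈ 17196.9 km; running total=17196.9 km
Leg 1 bearing: y=sinΔλ·cosφ2=0.32787192, x=cosφ1·sinφ2-sinφ1·cosφ2·cosΔλ=0.27519569; θ=atan2(y, x)=49.9920° ≈ 50.0°
Leg 2: φ1=0.9922703, φ2=-1.3699700, Δφ=-2.3622403, Δλ=3.7672984 rad; a=sin²(Δφ/2)+cosφ1·cosφ2·sin²(Δλ/2)=0.9544257327; c=2·atan2(√a, √(1-a))=2.711318588; dist=6371·c=17273.811 ≈ 17273.8 km; running total=34470.7 km
Leg 2 bearing: y=sinΔλ·cosφ2=-0.11682882, x=cosφ1·sinφ2-sinφ1·cosφ2·cosΔλ=-0.40042482; θ=atan2(y, x)=-163.7348° <0 so +360° → 196.2652° ≈ 196.3°
Leg 3: φ1=-1.3699700, φ2=0.0762325, Δφ=1.4462025, Δλ=-5.5707175 rad; a=sin²(Δφ/2)+cosφ1·cosφ2·sin²(Δλ/2)=0.4620552327; c=2·atan2(√a, √(1-a))=1.494833759; dist=6371·c=9523.586 ≈ 9523.6 km; running total=43994.3 km
Leg 3 bearing: y=sinΔλ·cosφ2=0.65180475, x=cosφ1·sinφ2-sinφ1·cosφ2·cosΔλ=0.75458024; θ=atan2(y, x)=40.8204° ≈ 40.8°

Leg 1: dist=17196.9 km, bearing=50.0°
Leg 2: dist=17273.8 km, bearing=196.3°
Leg 3: dist=9523.6 km, bearing=40.8°
Total: 43994.3 km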